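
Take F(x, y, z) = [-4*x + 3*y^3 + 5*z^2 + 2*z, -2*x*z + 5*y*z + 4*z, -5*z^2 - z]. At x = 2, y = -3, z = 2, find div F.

∂F₁/∂x = -4
∂F₂/∂y = 5*z
∂F₃/∂z = -10*z - 1
∇·F = -5*z - 5
At (2, -3, 2): -15.

-15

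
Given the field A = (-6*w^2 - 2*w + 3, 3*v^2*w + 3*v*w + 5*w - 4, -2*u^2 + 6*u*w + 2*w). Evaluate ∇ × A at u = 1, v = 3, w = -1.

(∇×A)₁ = ∂A₃/∂v − ∂A₂/∂w = -3*v^2 - 3*v - 5
(∇×A)₂ = ∂A₁/∂w − ∂A₃/∂u = 4*u - 18*w - 2
(∇×A)₃ = ∂A₂/∂u − ∂A₁/∂v = 0
∇×A = (-3*v^2 - 3*v - 5, 4*u - 18*w - 2, 0)
At (1, 3, -1): (-41, 20, 0).

(-41, 20, 0)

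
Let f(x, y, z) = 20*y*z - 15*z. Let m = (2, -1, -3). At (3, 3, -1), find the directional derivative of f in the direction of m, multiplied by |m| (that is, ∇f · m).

-115

∂f/∂x = 0
∂f/∂y = 20*z
∂f/∂z = 20*y - 15
∇f at (3, 3, -1) = (0, -20, 45)
∇f · m = (0)(2) + (-20)(-1) + (45)(-3) = -115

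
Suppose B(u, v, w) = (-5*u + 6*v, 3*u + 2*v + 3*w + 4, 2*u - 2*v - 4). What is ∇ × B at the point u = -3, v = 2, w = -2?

(-5, -2, -3)

(∇×B)₁ = ∂B₃/∂v − ∂B₂/∂w = -5
(∇×B)₂ = ∂B₁/∂w − ∂B₃/∂u = -2
(∇×B)₃ = ∂B₂/∂u − ∂B₁/∂v = -3
∇×B = (-5, -2, -3)
At (-3, 2, -2): (-5, -2, -3).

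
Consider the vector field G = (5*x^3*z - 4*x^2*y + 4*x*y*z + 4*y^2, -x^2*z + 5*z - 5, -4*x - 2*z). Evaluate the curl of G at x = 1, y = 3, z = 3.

(∇×G)₁ = ∂G₃/∂y − ∂G₂/∂z = x^2 - 5
(∇×G)₂ = ∂G₁/∂z − ∂G₃/∂x = 5*x^3 + 4*x*y + 4
(∇×G)₃ = ∂G₂/∂x − ∂G₁/∂y = 4*x^2 - 6*x*z - 8*y
∇×G = (x^2 - 5, 5*x^3 + 4*x*y + 4, 4*x^2 - 6*x*z - 8*y)
At (1, 3, 3): (-4, 21, -38).

(-4, 21, -38)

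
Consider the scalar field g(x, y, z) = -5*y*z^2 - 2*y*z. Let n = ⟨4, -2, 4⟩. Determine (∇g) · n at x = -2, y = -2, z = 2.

224

∂g/∂x = 0
∂g/∂y = -5*z^2 - 2*z
∂g/∂z = -10*y*z - 2*y
∇g at (-2, -2, 2) = (0, -24, 44)
∇g · n = (0)(4) + (-24)(-2) + (44)(4) = 224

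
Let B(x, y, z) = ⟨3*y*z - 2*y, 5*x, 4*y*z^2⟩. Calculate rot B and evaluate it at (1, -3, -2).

(∇×B)₁ = ∂B₃/∂y − ∂B₂/∂z = 4*z^2
(∇×B)₂ = ∂B₁/∂z − ∂B₃/∂x = 3*y
(∇×B)₃ = ∂B₂/∂x − ∂B₁/∂y = -3*z + 7
∇×B = (4*z^2, 3*y, -3*z + 7)
At (1, -3, -2): (16, -9, 13).

(16, -9, 13)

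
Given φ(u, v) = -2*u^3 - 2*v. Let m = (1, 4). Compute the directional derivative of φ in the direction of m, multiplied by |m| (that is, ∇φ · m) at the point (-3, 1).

∂φ/∂u = -6*u^2
∂φ/∂v = -2
∇φ at (-3, 1) = (-54, -2)
∇φ · m = (-54)(1) + (-2)(4) = -62

-62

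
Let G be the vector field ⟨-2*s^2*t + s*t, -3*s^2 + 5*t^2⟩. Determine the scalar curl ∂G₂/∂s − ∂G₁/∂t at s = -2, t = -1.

22

∂G₂/∂s = -6*s
∂G₁/∂t = -2*s^2 + s
Scalar curl = 2*s^2 - 7*s
At (-2, -1): 22.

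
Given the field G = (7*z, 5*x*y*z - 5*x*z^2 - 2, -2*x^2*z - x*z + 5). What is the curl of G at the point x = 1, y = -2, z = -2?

(∇×G)₁ = ∂G₃/∂y − ∂G₂/∂z = -5*x*y + 10*x*z
(∇×G)₂ = ∂G₁/∂z − ∂G₃/∂x = 4*x*z + z + 7
(∇×G)₃ = ∂G₂/∂x − ∂G₁/∂y = 5*y*z - 5*z^2
∇×G = (-5*x*y + 10*x*z, 4*x*z + z + 7, 5*y*z - 5*z^2)
At (1, -2, -2): (-10, -3, 0).

(-10, -3, 0)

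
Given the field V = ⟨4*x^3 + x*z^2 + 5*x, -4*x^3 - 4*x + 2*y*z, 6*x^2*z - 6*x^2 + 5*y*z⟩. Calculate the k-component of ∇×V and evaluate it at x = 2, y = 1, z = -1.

-52

(∇×V)_3 = ∂V₂/∂x − ∂V₁/∂y
= -12*x^2 - 4 − (0)
= -12*x^2 - 4
At (2, 1, -1): -52.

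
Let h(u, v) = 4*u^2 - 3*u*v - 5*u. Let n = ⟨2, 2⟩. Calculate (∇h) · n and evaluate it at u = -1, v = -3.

-2

∂h/∂u = 8*u - 3*v - 5
∂h/∂v = -3*u
∇h at (-1, -3) = (-4, 3)
∇h · n = (-4)(2) + (3)(2) = -2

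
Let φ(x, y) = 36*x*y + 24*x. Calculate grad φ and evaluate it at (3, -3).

∂φ/∂x = 36*y + 24
∂φ/∂y = 36*x
∇φ = (36*y + 24, 36*x)
At (3, -3): (-84, 108).

(-84, 108)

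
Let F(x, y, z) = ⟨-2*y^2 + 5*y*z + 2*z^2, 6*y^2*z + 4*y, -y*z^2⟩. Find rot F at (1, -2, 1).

(∇×F)₁ = ∂F₃/∂y − ∂F₂/∂z = -6*y^2 - z^2
(∇×F)₂ = ∂F₁/∂z − ∂F₃/∂x = 5*y + 4*z
(∇×F)₃ = ∂F₂/∂x − ∂F₁/∂y = 4*y - 5*z
∇×F = (-6*y^2 - z^2, 5*y + 4*z, 4*y - 5*z)
At (1, -2, 1): (-25, -6, -13).

(-25, -6, -13)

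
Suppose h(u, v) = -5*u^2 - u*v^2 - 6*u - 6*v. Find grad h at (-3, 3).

(15, 12)

∂h/∂u = -10*u - v^2 - 6
∂h/∂v = -2*u*v - 6
∇h = (-10*u - v^2 - 6, -2*u*v - 6)
At (-3, 3): (15, 12).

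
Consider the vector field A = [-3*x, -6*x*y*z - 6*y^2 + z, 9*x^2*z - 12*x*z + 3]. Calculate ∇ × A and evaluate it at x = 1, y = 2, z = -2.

(11, 12, 24)

(∇×A)₁ = ∂A₃/∂y − ∂A₂/∂z = 6*x*y - 1
(∇×A)₂ = ∂A₁/∂z − ∂A₃/∂x = -18*x*z + 12*z
(∇×A)₃ = ∂A₂/∂x − ∂A₁/∂y = -6*y*z
∇×A = (6*x*y - 1, -18*x*z + 12*z, -6*y*z)
At (1, 2, -2): (11, 12, 24).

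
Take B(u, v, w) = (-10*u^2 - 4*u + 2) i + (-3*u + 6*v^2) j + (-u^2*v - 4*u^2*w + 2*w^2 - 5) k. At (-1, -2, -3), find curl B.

(∇×B)₁ = ∂B₃/∂v − ∂B₂/∂w = -u^2
(∇×B)₂ = ∂B₁/∂w − ∂B₃/∂u = 2*u*v + 8*u*w
(∇×B)₃ = ∂B₂/∂u − ∂B₁/∂v = -3
∇×B = (-u^2, 2*u*v + 8*u*w, -3)
At (-1, -2, -3): (-1, 28, -3).

(-1, 28, -3)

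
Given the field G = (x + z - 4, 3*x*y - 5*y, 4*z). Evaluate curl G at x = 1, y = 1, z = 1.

(0, 1, 3)

(∇×G)₁ = ∂G₃/∂y − ∂G₂/∂z = 0
(∇×G)₂ = ∂G₁/∂z − ∂G₃/∂x = 1
(∇×G)₃ = ∂G₂/∂x − ∂G₁/∂y = 3*y
∇×G = (0, 1, 3*y)
At (1, 1, 1): (0, 1, 3).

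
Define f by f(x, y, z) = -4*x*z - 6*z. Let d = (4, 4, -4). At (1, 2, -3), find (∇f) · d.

∂f/∂x = -4*z
∂f/∂y = 0
∂f/∂z = -4*x - 6
∇f at (1, 2, -3) = (12, 0, -10)
∇f · d = (12)(4) + (0)(4) + (-10)(-4) = 88

88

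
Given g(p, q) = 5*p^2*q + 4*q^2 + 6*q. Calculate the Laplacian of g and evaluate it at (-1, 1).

18

∂²g/∂p² = 10*q
∂²g/∂q² = 8
∇²g = 10*q + 8
At (-1, 1): 18.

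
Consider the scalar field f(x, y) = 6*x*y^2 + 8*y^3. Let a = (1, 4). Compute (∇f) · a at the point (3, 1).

246

∂f/∂x = 6*y^2
∂f/∂y = 12*x*y + 24*y^2
∇f at (3, 1) = (6, 60)
∇f · a = (6)(1) + (60)(4) = 246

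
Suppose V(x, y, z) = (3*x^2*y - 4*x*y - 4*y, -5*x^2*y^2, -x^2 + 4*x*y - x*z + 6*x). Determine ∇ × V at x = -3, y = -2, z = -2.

(-12, -6, 85)

(∇×V)₁ = ∂V₃/∂y − ∂V₂/∂z = 4*x
(∇×V)₂ = ∂V₁/∂z − ∂V₃/∂x = 2*x - 4*y + z - 6
(∇×V)₃ = ∂V₂/∂x − ∂V₁/∂y = -3*x^2 - 10*x*y^2 + 4*x + 4
∇×V = (4*x, 2*x - 4*y + z - 6, -3*x^2 - 10*x*y^2 + 4*x + 4)
At (-3, -2, -2): (-12, -6, 85).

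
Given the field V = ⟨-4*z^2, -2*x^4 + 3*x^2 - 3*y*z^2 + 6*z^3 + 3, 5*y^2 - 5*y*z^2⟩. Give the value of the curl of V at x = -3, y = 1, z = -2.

(-94, 16, 198)

(∇×V)₁ = ∂V₃/∂y − ∂V₂/∂z = 6*y*z + 10*y - 23*z^2
(∇×V)₂ = ∂V₁/∂z − ∂V₃/∂x = -8*z
(∇×V)₃ = ∂V₂/∂x − ∂V₁/∂y = -8*x^3 + 6*x
∇×V = (6*y*z + 10*y - 23*z^2, -8*z, -8*x^3 + 6*x)
At (-3, 1, -2): (-94, 16, 198).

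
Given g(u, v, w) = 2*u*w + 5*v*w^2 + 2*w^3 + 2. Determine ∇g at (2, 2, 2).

∂g/∂u = 2*w
∂g/∂v = 5*w^2
∂g/∂w = 2*u + 10*v*w + 6*w^2
∇g = (2*w, 5*w^2, 2*u + 10*v*w + 6*w^2)
At (2, 2, 2): (4, 20, 68).

(4, 20, 68)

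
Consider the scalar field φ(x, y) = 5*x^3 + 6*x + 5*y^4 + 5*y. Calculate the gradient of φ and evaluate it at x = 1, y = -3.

∂φ/∂x = 15*x^2 + 6
∂φ/∂y = 20*y^3 + 5
∇φ = (15*x^2 + 6, 20*y^3 + 5)
At (1, -3): (21, -535).

(21, -535)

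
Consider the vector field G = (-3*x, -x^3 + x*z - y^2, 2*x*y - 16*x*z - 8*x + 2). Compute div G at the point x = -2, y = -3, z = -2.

35

∂G₁/∂x = -3
∂G₂/∂y = -2*y
∂G₃/∂z = -16*x
∇·G = -16*x - 2*y - 3
At (-2, -3, -2): 35.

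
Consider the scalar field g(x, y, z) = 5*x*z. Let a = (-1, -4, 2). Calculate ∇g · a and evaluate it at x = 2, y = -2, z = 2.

10

∂g/∂x = 5*z
∂g/∂y = 0
∂g/∂z = 5*x
∇g at (2, -2, 2) = (10, 0, 10)
∇g · a = (10)(-1) + (0)(-4) + (10)(2) = 10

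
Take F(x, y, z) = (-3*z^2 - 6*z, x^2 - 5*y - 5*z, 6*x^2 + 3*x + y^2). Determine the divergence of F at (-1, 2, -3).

∂F₁/∂x = 0
∂F₂/∂y = -5
∂F₃/∂z = 0
∇·F = -5
At (-1, 2, -3): -5.

-5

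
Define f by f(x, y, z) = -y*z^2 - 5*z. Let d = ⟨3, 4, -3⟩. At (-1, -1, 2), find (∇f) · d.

-13

∂f/∂x = 0
∂f/∂y = -z^2
∂f/∂z = -2*y*z - 5
∇f at (-1, -1, 2) = (0, -4, -1)
∇f · d = (0)(3) + (-4)(4) + (-1)(-3) = -13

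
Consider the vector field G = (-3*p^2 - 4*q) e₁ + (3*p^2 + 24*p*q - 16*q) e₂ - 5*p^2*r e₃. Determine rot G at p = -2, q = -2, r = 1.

(0, -20, -56)

(∇×G)₁ = ∂G₃/∂q − ∂G₂/∂r = 0
(∇×G)₂ = ∂G₁/∂r − ∂G₃/∂p = 10*p*r
(∇×G)₃ = ∂G₂/∂p − ∂G₁/∂q = 6*p + 24*q + 4
∇×G = (0, 10*p*r, 6*p + 24*q + 4)
At (-2, -2, 1): (0, -20, -56).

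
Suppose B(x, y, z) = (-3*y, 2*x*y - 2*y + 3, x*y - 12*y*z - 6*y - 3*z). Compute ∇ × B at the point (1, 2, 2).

(-29, -2, 7)

(∇×B)₁ = ∂B₃/∂y − ∂B₂/∂z = x - 12*z - 6
(∇×B)₂ = ∂B₁/∂z − ∂B₃/∂x = -y
(∇×B)₃ = ∂B₂/∂x − ∂B₁/∂y = 2*y + 3
∇×B = (x - 12*z - 6, -y, 2*y + 3)
At (1, 2, 2): (-29, -2, 7).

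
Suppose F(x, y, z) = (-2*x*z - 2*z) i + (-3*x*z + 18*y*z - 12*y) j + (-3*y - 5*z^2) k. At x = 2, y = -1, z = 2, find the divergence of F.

0

∂F₁/∂x = -2*z
∂F₂/∂y = 18*z - 12
∂F₃/∂z = -10*z
∇·F = 6*z - 12
At (2, -1, 2): 0.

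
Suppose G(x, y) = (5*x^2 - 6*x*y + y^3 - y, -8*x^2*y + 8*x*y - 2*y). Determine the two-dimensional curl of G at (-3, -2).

-141

∂G₂/∂x = -16*x*y + 8*y
∂G₁/∂y = -6*x + 3*y^2 - 1
Scalar curl = -16*x*y + 6*x - 3*y^2 + 8*y + 1
At (-3, -2): -141.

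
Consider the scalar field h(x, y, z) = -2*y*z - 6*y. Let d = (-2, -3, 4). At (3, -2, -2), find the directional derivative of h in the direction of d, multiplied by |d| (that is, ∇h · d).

22

∂h/∂x = 0
∂h/∂y = -2*z - 6
∂h/∂z = -2*y
∇h at (3, -2, -2) = (0, -2, 4)
∇h · d = (0)(-2) + (-2)(-3) + (4)(4) = 22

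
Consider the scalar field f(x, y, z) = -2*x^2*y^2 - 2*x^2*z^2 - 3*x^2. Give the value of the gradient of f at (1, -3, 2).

∂f/∂x = -4*x*y^2 - 4*x*z^2 - 6*x
∂f/∂y = -4*x^2*y
∂f/∂z = -4*x^2*z
∇f = (-4*x*y^2 - 4*x*z^2 - 6*x, -4*x^2*y, -4*x^2*z)
At (1, -3, 2): (-58, 12, -8).

(-58, 12, -8)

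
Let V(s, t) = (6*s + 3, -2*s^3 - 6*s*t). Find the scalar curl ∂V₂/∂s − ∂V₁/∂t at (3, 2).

∂V₂/∂s = -6*s^2 - 6*t
∂V₁/∂t = 0
Scalar curl = -6*s^2 - 6*t
At (3, 2): -66.

-66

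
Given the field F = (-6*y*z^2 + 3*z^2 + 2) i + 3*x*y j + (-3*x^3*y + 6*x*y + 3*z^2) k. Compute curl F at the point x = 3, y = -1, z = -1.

(∇×F)₁ = ∂F₃/∂y − ∂F₂/∂z = -3*x^3 + 6*x
(∇×F)₂ = ∂F₁/∂z − ∂F₃/∂x = 9*x^2*y - 12*y*z - 6*y + 6*z
(∇×F)₃ = ∂F₂/∂x − ∂F₁/∂y = 3*y + 6*z^2
∇×F = (-3*x^3 + 6*x, 9*x^2*y - 12*y*z - 6*y + 6*z, 3*y + 6*z^2)
At (3, -1, -1): (-63, -93, 3).

(-63, -93, 3)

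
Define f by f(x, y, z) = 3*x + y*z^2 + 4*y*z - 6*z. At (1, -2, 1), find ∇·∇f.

∂²f/∂x² = 0
∂²f/∂y² = 0
∂²f/∂z² = 2*y
∇²f = 2*y
At (1, -2, 1): -4.

-4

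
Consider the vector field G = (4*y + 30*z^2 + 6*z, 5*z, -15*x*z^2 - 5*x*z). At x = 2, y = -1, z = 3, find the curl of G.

(-5, 336, -4)

(∇×G)₁ = ∂G₃/∂y − ∂G₂/∂z = -5
(∇×G)₂ = ∂G₁/∂z − ∂G₃/∂x = 15*z^2 + 65*z + 6
(∇×G)₃ = ∂G₂/∂x − ∂G₁/∂y = -4
∇×G = (-5, 15*z^2 + 65*z + 6, -4)
At (2, -1, 3): (-5, 336, -4).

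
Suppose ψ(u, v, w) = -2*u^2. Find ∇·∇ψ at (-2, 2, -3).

-4

∂²ψ/∂u² = -4
∂²ψ/∂v² = 0
∂²ψ/∂w² = 0
∇²ψ = -4
At (-2, 2, -3): -4.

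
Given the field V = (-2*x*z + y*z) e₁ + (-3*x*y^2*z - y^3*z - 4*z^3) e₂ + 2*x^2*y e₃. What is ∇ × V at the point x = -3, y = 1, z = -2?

(58, 19, 8)

(∇×V)₁ = ∂V₃/∂y − ∂V₂/∂z = 2*x^2 + 3*x*y^2 + y^3 + 12*z^2
(∇×V)₂ = ∂V₁/∂z − ∂V₃/∂x = -4*x*y - 2*x + y
(∇×V)₃ = ∂V₂/∂x − ∂V₁/∂y = -3*y^2*z - z
∇×V = (2*x^2 + 3*x*y^2 + y^3 + 12*z^2, -4*x*y - 2*x + y, -3*y^2*z - z)
At (-3, 1, -2): (58, 19, 8).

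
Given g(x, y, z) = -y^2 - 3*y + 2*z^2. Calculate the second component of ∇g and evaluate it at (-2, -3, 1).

3

(∇g)_2 = ∂g/∂y = -2*y - 3
At (-2, -3, 1): 3.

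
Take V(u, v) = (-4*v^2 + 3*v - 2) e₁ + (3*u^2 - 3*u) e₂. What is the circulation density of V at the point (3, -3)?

-12

∂V₂/∂u = 6*u - 3
∂V₁/∂v = -8*v + 3
Scalar curl = 6*u + 8*v - 6
At (3, -3): -12.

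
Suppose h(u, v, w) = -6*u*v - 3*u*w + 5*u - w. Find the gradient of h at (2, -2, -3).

(26, -12, -7)

∂h/∂u = -6*v - 3*w + 5
∂h/∂v = -6*u
∂h/∂w = -3*u - 1
∇h = (-6*v - 3*w + 5, -6*u, -3*u - 1)
At (2, -2, -3): (26, -12, -7).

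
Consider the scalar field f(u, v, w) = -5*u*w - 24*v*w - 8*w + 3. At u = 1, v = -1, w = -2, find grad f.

∂f/∂u = -5*w
∂f/∂v = -24*w
∂f/∂w = -5*u - 24*v - 8
∇f = (-5*w, -24*w, -5*u - 24*v - 8)
At (1, -1, -2): (10, 48, 11).

(10, 48, 11)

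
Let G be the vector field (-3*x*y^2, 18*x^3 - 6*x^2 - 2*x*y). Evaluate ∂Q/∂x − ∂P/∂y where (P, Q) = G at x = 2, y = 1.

202

∂G₂/∂x = 54*x^2 - 12*x - 2*y
∂G₁/∂y = -6*x*y
Scalar curl = 54*x^2 + 6*x*y - 12*x - 2*y
At (2, 1): 202.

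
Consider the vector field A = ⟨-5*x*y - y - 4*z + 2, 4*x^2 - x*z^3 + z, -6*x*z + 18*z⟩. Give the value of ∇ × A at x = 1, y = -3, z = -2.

(11, -16, 22)

(∇×A)₁ = ∂A₃/∂y − ∂A₂/∂z = 3*x*z^2 - 1
(∇×A)₂ = ∂A₁/∂z − ∂A₃/∂x = 6*z - 4
(∇×A)₃ = ∂A₂/∂x − ∂A₁/∂y = 13*x - z^3 + 1
∇×A = (3*x*z^2 - 1, 6*z - 4, 13*x - z^3 + 1)
At (1, -3, -2): (11, -16, 22).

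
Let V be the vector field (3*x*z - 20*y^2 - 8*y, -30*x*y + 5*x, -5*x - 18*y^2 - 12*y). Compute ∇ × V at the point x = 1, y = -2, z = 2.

(60, 8, -7)

(∇×V)₁ = ∂V₃/∂y − ∂V₂/∂z = -36*y - 12
(∇×V)₂ = ∂V₁/∂z − ∂V₃/∂x = 3*x + 5
(∇×V)₃ = ∂V₂/∂x − ∂V₁/∂y = 10*y + 13
∇×V = (-36*y - 12, 3*x + 5, 10*y + 13)
At (1, -2, 2): (60, 8, -7).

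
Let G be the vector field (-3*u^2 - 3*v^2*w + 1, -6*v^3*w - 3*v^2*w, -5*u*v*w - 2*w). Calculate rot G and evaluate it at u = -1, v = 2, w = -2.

(50, -32, -24)

(∇×G)₁ = ∂G₃/∂v − ∂G₂/∂w = -5*u*w + 6*v^3 + 3*v^2
(∇×G)₂ = ∂G₁/∂w − ∂G₃/∂u = -3*v^2 + 5*v*w
(∇×G)₃ = ∂G₂/∂u − ∂G₁/∂v = 6*v*w
∇×G = (-5*u*w + 6*v^3 + 3*v^2, -3*v^2 + 5*v*w, 6*v*w)
At (-1, 2, -2): (50, -32, -24).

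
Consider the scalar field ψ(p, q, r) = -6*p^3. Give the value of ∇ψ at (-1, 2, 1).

∂ψ/∂p = -18*p^2
∂ψ/∂q = 0
∂ψ/∂r = 0
∇ψ = (-18*p^2, 0, 0)
At (-1, 2, 1): (-18, 0, 0).

(-18, 0, 0)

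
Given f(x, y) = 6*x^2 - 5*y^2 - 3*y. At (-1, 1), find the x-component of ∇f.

-12

(∇f)_1 = ∂f/∂x = 12*x
At (-1, 1): -12.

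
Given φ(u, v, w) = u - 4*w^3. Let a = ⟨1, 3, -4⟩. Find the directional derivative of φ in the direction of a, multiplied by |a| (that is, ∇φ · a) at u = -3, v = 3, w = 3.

∂φ/∂u = 1
∂φ/∂v = 0
∂φ/∂w = -12*w^2
∇φ at (-3, 3, 3) = (1, 0, -108)
∇φ · a = (1)(1) + (0)(3) + (-108)(-4) = 433

433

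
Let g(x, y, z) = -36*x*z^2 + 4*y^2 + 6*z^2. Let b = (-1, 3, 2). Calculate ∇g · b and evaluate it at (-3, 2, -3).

∂g/∂x = -36*z^2
∂g/∂y = 8*y
∂g/∂z = -72*x*z + 12*z
∇g at (-3, 2, -3) = (-324, 16, -684)
∇g · b = (-324)(-1) + (16)(3) + (-684)(2) = -996

-996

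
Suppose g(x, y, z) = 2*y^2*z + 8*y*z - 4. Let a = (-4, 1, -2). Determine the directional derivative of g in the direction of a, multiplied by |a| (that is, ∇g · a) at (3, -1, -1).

∂g/∂x = 0
∂g/∂y = 4*y*z + 8*z
∂g/∂z = 2*y^2 + 8*y
∇g at (3, -1, -1) = (0, -4, -6)
∇g · a = (0)(-4) + (-4)(1) + (-6)(-2) = 8

8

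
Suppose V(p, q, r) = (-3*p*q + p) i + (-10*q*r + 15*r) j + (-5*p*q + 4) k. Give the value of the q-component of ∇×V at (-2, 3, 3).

15

(∇×V)_2 = ∂V₁/∂r − ∂V₃/∂p
= 0 − (-5*q)
= 5*q
At (-2, 3, 3): 15.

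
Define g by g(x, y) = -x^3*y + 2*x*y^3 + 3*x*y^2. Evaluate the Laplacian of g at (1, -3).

-12

∂²g/∂x² = -6*x*y
∂²g/∂y² = 6*x*(2*y + 1)
∇²g = 6*x*y + 6*x
At (1, -3): -12.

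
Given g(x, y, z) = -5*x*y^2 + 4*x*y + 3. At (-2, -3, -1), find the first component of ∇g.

-57

(∇g)_1 = ∂g/∂x = -5*y^2 + 4*y
At (-2, -3, -1): -57.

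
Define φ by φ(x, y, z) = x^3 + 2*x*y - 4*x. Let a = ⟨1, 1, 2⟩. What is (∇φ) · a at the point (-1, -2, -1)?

-7

∂φ/∂x = 3*x^2 + 2*y - 4
∂φ/∂y = 2*x
∂φ/∂z = 0
∇φ at (-1, -2, -1) = (-5, -2, 0)
∇φ · a = (-5)(1) + (-2)(1) + (0)(2) = -7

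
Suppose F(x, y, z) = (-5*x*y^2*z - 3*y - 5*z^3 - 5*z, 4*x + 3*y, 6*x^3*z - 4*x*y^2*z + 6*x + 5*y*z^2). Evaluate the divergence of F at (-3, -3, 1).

∂F₁/∂x = -5*y^2*z
∂F₂/∂y = 3
∂F₃/∂z = 6*x^3 - 4*x*y^2 + 10*y*z
∇·F = 6*x^3 - 4*x*y^2 - 5*y^2*z + 10*y*z + 3
At (-3, -3, 1): -126.

-126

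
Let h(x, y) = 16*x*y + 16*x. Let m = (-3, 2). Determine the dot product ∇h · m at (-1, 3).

-224

∂h/∂x = 16*y + 16
∂h/∂y = 16*x
∇h at (-1, 3) = (64, -16)
∇h · m = (64)(-3) + (-16)(2) = -224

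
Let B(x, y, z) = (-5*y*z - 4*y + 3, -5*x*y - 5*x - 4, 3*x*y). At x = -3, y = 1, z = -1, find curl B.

(∇×B)₁ = ∂B₃/∂y − ∂B₂/∂z = 3*x
(∇×B)₂ = ∂B₁/∂z − ∂B₃/∂x = -8*y
(∇×B)₃ = ∂B₂/∂x − ∂B₁/∂y = -5*y + 5*z - 1
∇×B = (3*x, -8*y, -5*y + 5*z - 1)
At (-3, 1, -1): (-9, -8, -11).

(-9, -8, -11)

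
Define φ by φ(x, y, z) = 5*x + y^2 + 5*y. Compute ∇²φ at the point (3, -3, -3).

∂²φ/∂x² = 0
∂²φ/∂y² = 2
∂²φ/∂z² = 0
∇²φ = 2
At (3, -3, -3): 2.

2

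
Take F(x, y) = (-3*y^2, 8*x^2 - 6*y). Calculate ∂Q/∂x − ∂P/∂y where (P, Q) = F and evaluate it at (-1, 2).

∂F₂/∂x = 16*x
∂F₁/∂y = -6*y
Scalar curl = 16*x + 6*y
At (-1, 2): -4.

-4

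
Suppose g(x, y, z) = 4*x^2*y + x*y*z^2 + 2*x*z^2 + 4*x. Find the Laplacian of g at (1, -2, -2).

∂²g/∂x² = 8*y
∂²g/∂y² = 0
∂²g/∂z² = 2*x*(y + 2)
∇²g = 2*x*y + 4*x + 8*y
At (1, -2, -2): -16.

-16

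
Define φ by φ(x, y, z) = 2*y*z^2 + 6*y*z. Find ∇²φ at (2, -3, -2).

-12

∂²φ/∂x² = 0
∂²φ/∂y² = 0
∂²φ/∂z² = 4*y
∇²φ = 4*y
At (2, -3, -2): -12.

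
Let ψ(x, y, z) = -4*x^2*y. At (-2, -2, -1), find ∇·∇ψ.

∂²ψ/∂x² = -8*y
∂²ψ/∂y² = 0
∂²ψ/∂z² = 0
∇²ψ = -8*y
At (-2, -2, -1): 16.

16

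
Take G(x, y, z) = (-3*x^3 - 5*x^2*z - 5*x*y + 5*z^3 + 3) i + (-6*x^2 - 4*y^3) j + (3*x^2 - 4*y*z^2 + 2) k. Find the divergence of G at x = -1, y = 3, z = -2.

∂G₁/∂x = -9*x^2 - 10*x*z - 5*y
∂G₂/∂y = -12*y^2
∂G₃/∂z = -8*y*z
∇·G = -9*x^2 - 10*x*z - 12*y^2 - 8*y*z - 5*y
At (-1, 3, -2): -104.

-104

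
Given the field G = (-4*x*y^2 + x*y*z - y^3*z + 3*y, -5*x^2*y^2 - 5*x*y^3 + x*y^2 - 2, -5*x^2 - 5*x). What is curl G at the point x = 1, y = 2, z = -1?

(0, 9, -74)

(∇×G)₁ = ∂G₃/∂y − ∂G₂/∂z = 0
(∇×G)₂ = ∂G₁/∂z − ∂G₃/∂x = x*y + 10*x - y^3 + 5
(∇×G)₃ = ∂G₂/∂x − ∂G₁/∂y = -10*x*y^2 + 8*x*y - x*z - 5*y^3 + 3*y^2*z + y^2 - 3
∇×G = (0, x*y + 10*x - y^3 + 5, -10*x*y^2 + 8*x*y - x*z - 5*y^3 + 3*y^2*z + y^2 - 3)
At (1, 2, -1): (0, 9, -74).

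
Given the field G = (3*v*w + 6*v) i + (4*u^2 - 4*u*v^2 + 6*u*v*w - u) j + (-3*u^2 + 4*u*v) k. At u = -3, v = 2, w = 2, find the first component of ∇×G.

24

(∇×G)_1 = ∂G₃/∂v − ∂G₂/∂w
= 4*u − (6*u*v)
= -6*u*v + 4*u
At (-3, 2, 2): 24.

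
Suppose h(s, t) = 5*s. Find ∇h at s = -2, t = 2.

(5, 0)

∂h/∂s = 5
∂h/∂t = 0
∇h = (5, 0)
At (-2, 2): (5, 0).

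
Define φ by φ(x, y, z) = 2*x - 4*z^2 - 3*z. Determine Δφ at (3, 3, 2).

∂²φ/∂x² = 0
∂²φ/∂y² = 0
∂²φ/∂z² = -8
∇²φ = -8
At (3, 3, 2): -8.

-8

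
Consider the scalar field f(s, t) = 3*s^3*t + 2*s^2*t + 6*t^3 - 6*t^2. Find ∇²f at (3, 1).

82

∂²f/∂s² = 2*t*(9*s + 2)
∂²f/∂t² = 12*(3*t - 1)
∇²f = 18*s*t + 40*t - 12
At (3, 1): 82.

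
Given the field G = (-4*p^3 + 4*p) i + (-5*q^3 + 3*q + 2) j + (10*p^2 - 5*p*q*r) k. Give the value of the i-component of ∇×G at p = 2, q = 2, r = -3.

(∇×G)_1 = ∂G₃/∂q − ∂G₂/∂r
= -5*p*r − (0)
= -5*p*r
At (2, 2, -3): 30.

30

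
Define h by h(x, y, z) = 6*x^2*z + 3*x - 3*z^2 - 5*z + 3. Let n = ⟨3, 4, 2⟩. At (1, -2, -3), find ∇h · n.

-61

∂h/∂x = 12*x*z + 3
∂h/∂y = 0
∂h/∂z = 6*x^2 - 6*z - 5
∇h at (1, -2, -3) = (-33, 0, 19)
∇h · n = (-33)(3) + (0)(4) + (19)(2) = -61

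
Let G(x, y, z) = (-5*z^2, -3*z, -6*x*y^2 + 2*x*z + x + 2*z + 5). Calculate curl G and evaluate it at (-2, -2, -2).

(∇×G)₁ = ∂G₃/∂y − ∂G₂/∂z = -12*x*y + 3
(∇×G)₂ = ∂G₁/∂z − ∂G₃/∂x = 6*y^2 - 12*z - 1
(∇×G)₃ = ∂G₂/∂x − ∂G₁/∂y = 0
∇×G = (-12*x*y + 3, 6*y^2 - 12*z - 1, 0)
At (-2, -2, -2): (-45, 47, 0).

(-45, 47, 0)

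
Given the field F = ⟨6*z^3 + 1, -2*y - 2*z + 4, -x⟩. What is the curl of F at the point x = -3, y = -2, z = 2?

(2, 73, 0)

(∇×F)₁ = ∂F₃/∂y − ∂F₂/∂z = 2
(∇×F)₂ = ∂F₁/∂z − ∂F₃/∂x = 18*z^2 + 1
(∇×F)₃ = ∂F₂/∂x − ∂F₁/∂y = 0
∇×F = (2, 18*z^2 + 1, 0)
At (-3, -2, 2): (2, 73, 0).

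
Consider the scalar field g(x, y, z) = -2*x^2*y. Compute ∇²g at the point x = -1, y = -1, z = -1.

4

∂²g/∂x² = -4*y
∂²g/∂y² = 0
∂²g/∂z² = 0
∇²g = -4*y
At (-1, -1, -1): 4.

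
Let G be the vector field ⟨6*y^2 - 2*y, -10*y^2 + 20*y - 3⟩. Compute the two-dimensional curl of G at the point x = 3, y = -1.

14

∂G₂/∂x = 0
∂G₁/∂y = 12*y - 2
Scalar curl = -12*y + 2
At (3, -1): 14.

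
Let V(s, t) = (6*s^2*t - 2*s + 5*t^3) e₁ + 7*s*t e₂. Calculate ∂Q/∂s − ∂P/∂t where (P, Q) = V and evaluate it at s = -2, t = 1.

-32

∂V₂/∂s = 7*t
∂V₁/∂t = 6*s^2 + 15*t^2
Scalar curl = -6*s^2 - 15*t^2 + 7*t
At (-2, 1): -32.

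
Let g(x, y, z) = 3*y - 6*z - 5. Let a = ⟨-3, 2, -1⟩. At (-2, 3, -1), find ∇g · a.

∂g/∂x = 0
∂g/∂y = 3
∂g/∂z = -6
∇g at (-2, 3, -1) = (0, 3, -6)
∇g · a = (0)(-3) + (3)(2) + (-6)(-1) = 12

12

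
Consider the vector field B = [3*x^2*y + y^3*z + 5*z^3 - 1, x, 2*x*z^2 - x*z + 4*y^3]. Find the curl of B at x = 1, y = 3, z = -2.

(108, 77, 52)

(∇×B)₁ = ∂B₃/∂y − ∂B₂/∂z = 12*y^2
(∇×B)₂ = ∂B₁/∂z − ∂B₃/∂x = y^3 + 13*z^2 + z
(∇×B)₃ = ∂B₂/∂x − ∂B₁/∂y = -3*x^2 - 3*y^2*z + 1
∇×B = (12*y^2, y^3 + 13*z^2 + z, -3*x^2 - 3*y^2*z + 1)
At (1, 3, -2): (108, 77, 52).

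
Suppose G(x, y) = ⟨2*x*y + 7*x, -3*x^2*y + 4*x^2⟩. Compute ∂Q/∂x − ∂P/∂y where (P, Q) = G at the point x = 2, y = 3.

∂G₂/∂x = -6*x*y + 8*x
∂G₁/∂y = 2*x
Scalar curl = -6*x*y + 6*x
At (2, 3): -24.

-24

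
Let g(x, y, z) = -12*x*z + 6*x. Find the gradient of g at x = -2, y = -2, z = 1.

∂g/∂x = -12*z + 6
∂g/∂y = 0
∂g/∂z = -12*x
∇g = (-12*z + 6, 0, -12*x)
At (-2, -2, 1): (-6, 0, 24).

(-6, 0, 24)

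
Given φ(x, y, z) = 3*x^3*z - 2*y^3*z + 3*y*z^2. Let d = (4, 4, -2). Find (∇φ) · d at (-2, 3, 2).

-12

∂φ/∂x = 9*x^2*z
∂φ/∂y = -6*y^2*z + 3*z^2
∂φ/∂z = 3*x^3 - 2*y^3 + 6*y*z
∇φ at (-2, 3, 2) = (72, -96, -42)
∇φ · d = (72)(4) + (-96)(4) + (-42)(-2) = -12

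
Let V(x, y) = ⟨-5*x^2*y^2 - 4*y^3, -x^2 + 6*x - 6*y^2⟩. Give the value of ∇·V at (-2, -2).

∂V₁/∂x = -10*x*y^2
∂V₂/∂y = -12*y
∇·V = -10*x*y^2 - 12*y
At (-2, -2): 104.

104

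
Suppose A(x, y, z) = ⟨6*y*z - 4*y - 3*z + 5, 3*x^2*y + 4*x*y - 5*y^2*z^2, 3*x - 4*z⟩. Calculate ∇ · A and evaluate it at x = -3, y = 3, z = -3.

-259

∂A₁/∂x = 0
∂A₂/∂y = 3*x^2 + 4*x - 10*y*z^2
∂A₃/∂z = -4
∇·A = 3*x^2 + 4*x - 10*y*z^2 - 4
At (-3, 3, -3): -259.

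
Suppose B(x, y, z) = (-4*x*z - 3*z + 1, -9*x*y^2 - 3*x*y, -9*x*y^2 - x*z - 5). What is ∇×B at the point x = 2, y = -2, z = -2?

(72, 23, -30)

(∇×B)₁ = ∂B₃/∂y − ∂B₂/∂z = -18*x*y
(∇×B)₂ = ∂B₁/∂z − ∂B₃/∂x = -4*x + 9*y^2 + z - 3
(∇×B)₃ = ∂B₂/∂x − ∂B₁/∂y = -9*y^2 - 3*y
∇×B = (-18*x*y, -4*x + 9*y^2 + z - 3, -9*y^2 - 3*y)
At (2, -2, -2): (72, 23, -30).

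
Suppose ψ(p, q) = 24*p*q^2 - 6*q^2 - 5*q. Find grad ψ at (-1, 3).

(216, -185)

∂ψ/∂p = 24*q^2
∂ψ/∂q = 48*p*q - 12*q - 5
∇ψ = (24*q^2, 48*p*q - 12*q - 5)
At (-1, 3): (216, -185).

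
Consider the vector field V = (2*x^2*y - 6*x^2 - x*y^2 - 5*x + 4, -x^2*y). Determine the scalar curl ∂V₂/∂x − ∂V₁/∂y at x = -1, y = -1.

-2

∂V₂/∂x = -2*x*y
∂V₁/∂y = 2*x^2 - 2*x*y
Scalar curl = -2*x^2
At (-1, -1): -2.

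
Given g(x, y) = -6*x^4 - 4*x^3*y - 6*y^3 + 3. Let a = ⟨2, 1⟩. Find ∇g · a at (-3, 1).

∂g/∂x = -24*x^3 - 12*x^2*y
∂g/∂y = -4*x^3 - 18*y^2
∇g at (-3, 1) = (540, 90)
∇g · a = (540)(2) + (90)(1) = 1170

1170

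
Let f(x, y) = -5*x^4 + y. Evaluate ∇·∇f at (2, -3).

-240

∂²f/∂x² = -60*x^2
∂²f/∂y² = 0
∇²f = -60*x^2
At (2, -3): -240.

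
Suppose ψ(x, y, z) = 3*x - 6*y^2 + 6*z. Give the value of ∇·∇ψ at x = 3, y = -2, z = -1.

-12

∂²ψ/∂x² = 0
∂²ψ/∂y² = -12
∂²ψ/∂z² = 0
∇²ψ = -12
At (3, -2, -1): -12.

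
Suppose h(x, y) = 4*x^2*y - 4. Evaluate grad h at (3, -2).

(-48, 36)

∂h/∂x = 8*x*y
∂h/∂y = 4*x^2
∇h = (8*x*y, 4*x^2)
At (3, -2): (-48, 36).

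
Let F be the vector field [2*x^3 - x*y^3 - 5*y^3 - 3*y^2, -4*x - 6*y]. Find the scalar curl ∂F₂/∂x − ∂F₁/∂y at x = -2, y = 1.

∂F₂/∂x = -4
∂F₁/∂y = -3*x*y^2 - 15*y^2 - 6*y
Scalar curl = 3*x*y^2 + 15*y^2 + 6*y - 4
At (-2, 1): 11.

11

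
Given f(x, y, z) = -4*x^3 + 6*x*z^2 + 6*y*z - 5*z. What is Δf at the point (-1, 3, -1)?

12

∂²f/∂x² = -24*x
∂²f/∂y² = 0
∂²f/∂z² = 12*x
∇²f = -12*x
At (-1, 3, -1): 12.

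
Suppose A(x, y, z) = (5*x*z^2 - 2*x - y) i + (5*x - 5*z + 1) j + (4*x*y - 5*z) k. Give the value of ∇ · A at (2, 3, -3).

38

∂A₁/∂x = 5*z^2 - 2
∂A₂/∂y = 0
∂A₃/∂z = -5
∇·A = 5*z^2 - 7
At (2, 3, -3): 38.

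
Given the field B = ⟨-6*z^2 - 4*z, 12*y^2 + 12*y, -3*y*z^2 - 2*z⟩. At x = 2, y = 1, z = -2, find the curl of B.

(∇×B)₁ = ∂B₃/∂y − ∂B₂/∂z = -3*z^2
(∇×B)₂ = ∂B₁/∂z − ∂B₃/∂x = -12*z - 4
(∇×B)₃ = ∂B₂/∂x − ∂B₁/∂y = 0
∇×B = (-3*z^2, -12*z - 4, 0)
At (2, 1, -2): (-12, 20, 0).

(-12, 20, 0)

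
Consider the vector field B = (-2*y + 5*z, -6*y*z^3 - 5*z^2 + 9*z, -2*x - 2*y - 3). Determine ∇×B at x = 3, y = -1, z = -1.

(∇×B)₁ = ∂B₃/∂y − ∂B₂/∂z = 18*y*z^2 + 10*z - 11
(∇×B)₂ = ∂B₁/∂z − ∂B₃/∂x = 7
(∇×B)₃ = ∂B₂/∂x − ∂B₁/∂y = 2
∇×B = (18*y*z^2 + 10*z - 11, 7, 2)
At (3, -1, -1): (-39, 7, 2).

(-39, 7, 2)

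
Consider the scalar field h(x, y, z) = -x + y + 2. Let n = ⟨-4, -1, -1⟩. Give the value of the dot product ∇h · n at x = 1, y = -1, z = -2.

∂h/∂x = -1
∂h/∂y = 1
∂h/∂z = 0
∇h at (1, -1, -2) = (-1, 1, 0)
∇h · n = (-1)(-4) + (1)(-1) + (0)(-1) = 3

3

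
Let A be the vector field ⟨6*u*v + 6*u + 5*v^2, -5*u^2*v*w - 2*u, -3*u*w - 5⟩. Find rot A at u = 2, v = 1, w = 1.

(∇×A)₁ = ∂A₃/∂v − ∂A₂/∂w = 5*u^2*v
(∇×A)₂ = ∂A₁/∂w − ∂A₃/∂u = 3*w
(∇×A)₃ = ∂A₂/∂u − ∂A₁/∂v = -10*u*v*w - 6*u - 10*v - 2
∇×A = (5*u^2*v, 3*w, -10*u*v*w - 6*u - 10*v - 2)
At (2, 1, 1): (20, 3, -44).

(20, 3, -44)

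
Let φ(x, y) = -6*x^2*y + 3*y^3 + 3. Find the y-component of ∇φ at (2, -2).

(∇φ)_2 = ∂φ/∂y = -6*x^2 + 9*y^2
At (2, -2): 12.

12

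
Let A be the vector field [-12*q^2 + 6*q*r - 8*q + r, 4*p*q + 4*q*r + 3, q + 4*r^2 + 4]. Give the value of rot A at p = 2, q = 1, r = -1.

(-3, 7, 42)

(∇×A)₁ = ∂A₃/∂q − ∂A₂/∂r = -4*q + 1
(∇×A)₂ = ∂A₁/∂r − ∂A₃/∂p = 6*q + 1
(∇×A)₃ = ∂A₂/∂p − ∂A₁/∂q = 28*q - 6*r + 8
∇×A = (-4*q + 1, 6*q + 1, 28*q - 6*r + 8)
At (2, 1, -1): (-3, 7, 42).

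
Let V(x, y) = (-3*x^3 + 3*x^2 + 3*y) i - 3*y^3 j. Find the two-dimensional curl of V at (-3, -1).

-3

∂V₂/∂x = 0
∂V₁/∂y = 3
Scalar curl = -3
At (-3, -1): -3.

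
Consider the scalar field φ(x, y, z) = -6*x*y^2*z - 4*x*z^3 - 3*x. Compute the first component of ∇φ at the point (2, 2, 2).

(∇φ)_1 = ∂φ/∂x = -6*y^2*z - 4*z^3 - 3
At (2, 2, 2): -83.

-83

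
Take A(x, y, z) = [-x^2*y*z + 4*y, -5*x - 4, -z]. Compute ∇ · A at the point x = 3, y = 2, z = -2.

23

∂A₁/∂x = -2*x*y*z
∂A₂/∂y = 0
∂A₃/∂z = -1
∇·A = -2*x*y*z - 1
At (3, 2, -2): 23.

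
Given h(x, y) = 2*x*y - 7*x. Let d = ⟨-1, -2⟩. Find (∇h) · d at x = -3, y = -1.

∂h/∂x = 2*y - 7
∂h/∂y = 2*x
∇h at (-3, -1) = (-9, -6)
∇h · d = (-9)(-1) + (-6)(-2) = 21

21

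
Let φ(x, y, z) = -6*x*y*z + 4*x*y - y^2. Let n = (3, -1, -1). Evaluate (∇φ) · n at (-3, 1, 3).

∂φ/∂x = -6*y*z + 4*y
∂φ/∂y = -6*x*z + 4*x - 2*y
∂φ/∂z = -6*x*y
∇φ at (-3, 1, 3) = (-14, 40, 18)
∇φ · n = (-14)(3) + (40)(-1) + (18)(-1) = -100

-100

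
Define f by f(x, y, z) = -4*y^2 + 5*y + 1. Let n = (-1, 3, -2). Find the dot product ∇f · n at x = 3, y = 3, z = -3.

∂f/∂x = 0
∂f/∂y = -8*y + 5
∂f/∂z = 0
∇f at (3, 3, -3) = (0, -19, 0)
∇f · n = (0)(-1) + (-19)(3) + (0)(-2) = -57

-57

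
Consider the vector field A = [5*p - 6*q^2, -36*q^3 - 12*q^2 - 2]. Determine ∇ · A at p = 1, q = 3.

∂A₁/∂p = 5
∂A₂/∂q = -108*q^2 - 24*q
∇·A = -108*q^2 - 24*q + 5
At (1, 3): -1039.

-1039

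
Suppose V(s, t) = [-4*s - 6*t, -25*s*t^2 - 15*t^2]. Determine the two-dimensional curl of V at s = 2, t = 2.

∂V₂/∂s = -25*t^2
∂V₁/∂t = -6
Scalar curl = -25*t^2 + 6
At (2, 2): -94.

-94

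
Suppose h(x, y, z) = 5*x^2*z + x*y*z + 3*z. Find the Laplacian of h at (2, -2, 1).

∂²h/∂x² = 10*z
∂²h/∂y² = 0
∂²h/∂z² = 0
∇²h = 10*z
At (2, -2, 1): 10.

10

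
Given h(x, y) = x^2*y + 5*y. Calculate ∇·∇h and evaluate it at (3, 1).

∂²h/∂x² = 2*y
∂²h/∂y² = 0
∇²h = 2*y
At (3, 1): 2.

2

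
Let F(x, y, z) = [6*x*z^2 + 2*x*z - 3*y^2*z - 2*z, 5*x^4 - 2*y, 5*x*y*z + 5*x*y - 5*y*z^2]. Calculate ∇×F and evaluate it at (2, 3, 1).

(15, -31, 178)

(∇×F)₁ = ∂F₃/∂y − ∂F₂/∂z = 5*x*z + 5*x - 5*z^2
(∇×F)₂ = ∂F₁/∂z − ∂F₃/∂x = 12*x*z + 2*x - 3*y^2 - 5*y*z - 5*y - 2
(∇×F)₃ = ∂F₂/∂x − ∂F₁/∂y = 20*x^3 + 6*y*z
∇×F = (5*x*z + 5*x - 5*z^2, 12*x*z + 2*x - 3*y^2 - 5*y*z - 5*y - 2, 20*x^3 + 6*y*z)
At (2, 3, 1): (15, -31, 178).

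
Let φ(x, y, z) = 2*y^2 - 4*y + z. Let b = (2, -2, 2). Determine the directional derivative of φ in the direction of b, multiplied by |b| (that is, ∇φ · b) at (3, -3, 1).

34

∂φ/∂x = 0
∂φ/∂y = 4*y - 4
∂φ/∂z = 1
∇φ at (3, -3, 1) = (0, -16, 1)
∇φ · b = (0)(2) + (-16)(-2) + (1)(2) = 34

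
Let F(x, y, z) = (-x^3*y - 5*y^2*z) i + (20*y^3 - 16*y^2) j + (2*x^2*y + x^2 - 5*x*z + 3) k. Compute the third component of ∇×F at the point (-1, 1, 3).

(∇×F)_3 = ∂F₂/∂x − ∂F₁/∂y
= 0 − (-x^3 - 10*y*z)
= x^3 + 10*y*z
At (-1, 1, 3): 29.

29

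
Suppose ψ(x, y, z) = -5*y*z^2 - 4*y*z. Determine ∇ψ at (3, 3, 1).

∂ψ/∂x = 0
∂ψ/∂y = -5*z^2 - 4*z
∂ψ/∂z = -10*y*z - 4*y
∇ψ = (0, -5*z^2 - 4*z, -10*y*z - 4*y)
At (3, 3, 1): (0, -9, -42).

(0, -9, -42)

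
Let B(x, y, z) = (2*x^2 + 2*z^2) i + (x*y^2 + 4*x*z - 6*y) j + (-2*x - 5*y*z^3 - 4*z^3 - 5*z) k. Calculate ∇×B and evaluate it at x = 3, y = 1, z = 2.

(-52, 10, 9)

(∇×B)₁ = ∂B₃/∂y − ∂B₂/∂z = -4*x - 5*z^3
(∇×B)₂ = ∂B₁/∂z − ∂B₃/∂x = 4*z + 2
(∇×B)₃ = ∂B₂/∂x − ∂B₁/∂y = y^2 + 4*z
∇×B = (-4*x - 5*z^3, 4*z + 2, y^2 + 4*z)
At (3, 1, 2): (-52, 10, 9).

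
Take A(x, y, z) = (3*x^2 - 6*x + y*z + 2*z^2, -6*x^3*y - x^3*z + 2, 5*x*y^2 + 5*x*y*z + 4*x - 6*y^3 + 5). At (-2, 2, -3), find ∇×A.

(-90, -4, -105)

(∇×A)₁ = ∂A₃/∂y − ∂A₂/∂z = x^3 + 10*x*y + 5*x*z - 18*y^2
(∇×A)₂ = ∂A₁/∂z − ∂A₃/∂x = -5*y^2 - 5*y*z + y + 4*z - 4
(∇×A)₃ = ∂A₂/∂x − ∂A₁/∂y = -18*x^2*y - 3*x^2*z - z
∇×A = (x^3 + 10*x*y + 5*x*z - 18*y^2, -5*y^2 - 5*y*z + y + 4*z - 4, -18*x^2*y - 3*x^2*z - z)
At (-2, 2, -3): (-90, -4, -105).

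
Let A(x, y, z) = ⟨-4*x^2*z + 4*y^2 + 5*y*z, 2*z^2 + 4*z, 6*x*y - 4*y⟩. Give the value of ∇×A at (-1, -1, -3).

(-2, -3, 23)

(∇×A)₁ = ∂A₃/∂y − ∂A₂/∂z = 6*x - 4*z - 8
(∇×A)₂ = ∂A₁/∂z − ∂A₃/∂x = -4*x^2 - y
(∇×A)₃ = ∂A₂/∂x − ∂A₁/∂y = -8*y - 5*z
∇×A = (6*x - 4*z - 8, -4*x^2 - y, -8*y - 5*z)
At (-1, -1, -3): (-2, -3, 23).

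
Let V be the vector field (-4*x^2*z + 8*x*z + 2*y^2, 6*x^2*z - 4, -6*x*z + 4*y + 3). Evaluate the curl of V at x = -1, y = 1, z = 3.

(∇×V)₁ = ∂V₃/∂y − ∂V₂/∂z = -6*x^2 + 4
(∇×V)₂ = ∂V₁/∂z − ∂V₃/∂x = -4*x^2 + 8*x + 6*z
(∇×V)₃ = ∂V₂/∂x − ∂V₁/∂y = 12*x*z - 4*y
∇×V = (-6*x^2 + 4, -4*x^2 + 8*x + 6*z, 12*x*z - 4*y)
At (-1, 1, 3): (-2, 6, -40).

(-2, 6, -40)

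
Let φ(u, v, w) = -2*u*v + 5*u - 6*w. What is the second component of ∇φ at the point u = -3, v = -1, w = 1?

6

(∇φ)_2 = ∂φ/∂v = -2*u
At (-3, -1, 1): 6.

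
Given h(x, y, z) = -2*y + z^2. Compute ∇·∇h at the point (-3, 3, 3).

∂²h/∂x² = 0
∂²h/∂y² = 0
∂²h/∂z² = 2
∇²h = 2
At (-3, 3, 3): 2.

2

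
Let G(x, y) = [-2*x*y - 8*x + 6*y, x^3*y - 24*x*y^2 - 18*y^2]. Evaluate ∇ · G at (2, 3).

∂G₁/∂x = -2*y - 8
∂G₂/∂y = x^3 - 48*x*y - 36*y
∇·G = x^3 - 48*x*y - 38*y - 8
At (2, 3): -402.

-402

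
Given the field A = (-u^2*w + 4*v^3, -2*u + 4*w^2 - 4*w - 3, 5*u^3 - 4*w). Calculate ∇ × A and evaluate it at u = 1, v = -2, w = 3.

(-20, -16, -50)

(∇×A)₁ = ∂A₃/∂v − ∂A₂/∂w = -8*w + 4
(∇×A)₂ = ∂A₁/∂w − ∂A₃/∂u = -16*u^2
(∇×A)₃ = ∂A₂/∂u − ∂A₁/∂v = -12*v^2 - 2
∇×A = (-8*w + 4, -16*u^2, -12*v^2 - 2)
At (1, -2, 3): (-20, -16, -50).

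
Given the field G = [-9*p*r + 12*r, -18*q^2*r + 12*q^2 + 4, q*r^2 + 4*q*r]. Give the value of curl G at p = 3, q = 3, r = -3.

(159, -15, 0)

(∇×G)₁ = ∂G₃/∂q − ∂G₂/∂r = 18*q^2 + r^2 + 4*r
(∇×G)₂ = ∂G₁/∂r − ∂G₃/∂p = -9*p + 12
(∇×G)₃ = ∂G₂/∂p − ∂G₁/∂q = 0
∇×G = (18*q^2 + r^2 + 4*r, -9*p + 12, 0)
At (3, 3, -3): (159, -15, 0).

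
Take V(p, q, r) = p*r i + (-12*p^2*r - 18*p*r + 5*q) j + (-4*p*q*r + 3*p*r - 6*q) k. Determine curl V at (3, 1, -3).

(∇×V)₁ = ∂V₃/∂q − ∂V₂/∂r = 12*p^2 - 4*p*r + 18*p - 6
(∇×V)₂ = ∂V₁/∂r − ∂V₃/∂p = p + 4*q*r - 3*r
(∇×V)₃ = ∂V₂/∂p − ∂V₁/∂q = -24*p*r - 18*r
∇×V = (12*p^2 - 4*p*r + 18*p - 6, p + 4*q*r - 3*r, -24*p*r - 18*r)
At (3, 1, -3): (192, 0, 270).

(192, 0, 270)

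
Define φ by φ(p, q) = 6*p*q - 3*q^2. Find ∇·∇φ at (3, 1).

-6

∂²φ/∂p² = 0
∂²φ/∂q² = -6
∇²φ = -6
At (3, 1): -6.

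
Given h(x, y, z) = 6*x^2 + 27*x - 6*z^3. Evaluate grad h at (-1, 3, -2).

∂h/∂x = 12*x + 27
∂h/∂y = 0
∂h/∂z = -18*z^2
∇h = (12*x + 27, 0, -18*z^2)
At (-1, 3, -2): (15, 0, -72).

(15, 0, -72)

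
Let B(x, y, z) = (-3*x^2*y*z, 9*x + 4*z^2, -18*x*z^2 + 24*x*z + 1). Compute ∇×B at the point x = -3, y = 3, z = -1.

(8, -39, -18)

(∇×B)₁ = ∂B₃/∂y − ∂B₂/∂z = -8*z
(∇×B)₂ = ∂B₁/∂z − ∂B₃/∂x = -3*x^2*y + 18*z^2 - 24*z
(∇×B)₃ = ∂B₂/∂x − ∂B₁/∂y = 3*x^2*z + 9
∇×B = (-8*z, -3*x^2*y + 18*z^2 - 24*z, 3*x^2*z + 9)
At (-3, 3, -1): (8, -39, -18).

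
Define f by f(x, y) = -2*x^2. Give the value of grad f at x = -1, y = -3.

(4, 0)

∂f/∂x = -4*x
∂f/∂y = 0
∇f = (-4*x, 0)
At (-1, -3): (4, 0).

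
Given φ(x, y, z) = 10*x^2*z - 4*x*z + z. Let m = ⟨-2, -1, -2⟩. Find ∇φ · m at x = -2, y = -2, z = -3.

-362

∂φ/∂x = 20*x*z - 4*z
∂φ/∂y = 0
∂φ/∂z = 10*x^2 - 4*x + 1
∇φ at (-2, -2, -3) = (132, 0, 49)
∇φ · m = (132)(-2) + (0)(-1) + (49)(-2) = -362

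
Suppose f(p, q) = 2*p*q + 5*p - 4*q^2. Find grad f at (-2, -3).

(-1, 20)

∂f/∂p = 2*q + 5
∂f/∂q = 2*p - 8*q
∇f = (2*q + 5, 2*p - 8*q)
At (-2, -3): (-1, 20).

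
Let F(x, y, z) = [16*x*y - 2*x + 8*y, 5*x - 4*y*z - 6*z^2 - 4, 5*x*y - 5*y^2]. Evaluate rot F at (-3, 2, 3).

(∇×F)₁ = ∂F₃/∂y − ∂F₂/∂z = 5*x - 6*y + 12*z
(∇×F)₂ = ∂F₁/∂z − ∂F₃/∂x = -5*y
(∇×F)₃ = ∂F₂/∂x − ∂F₁/∂y = -16*x - 3
∇×F = (5*x - 6*y + 12*z, -5*y, -16*x - 3)
At (-3, 2, 3): (9, -10, 45).

(9, -10, 45)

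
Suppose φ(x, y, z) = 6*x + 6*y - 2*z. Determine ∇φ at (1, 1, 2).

∂φ/∂x = 6
∂φ/∂y = 6
∂φ/∂z = -2
∇φ = (6, 6, -2)
At (1, 1, 2): (6, 6, -2).

(6, 6, -2)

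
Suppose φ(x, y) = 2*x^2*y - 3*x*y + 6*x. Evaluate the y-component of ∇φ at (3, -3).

9

(∇φ)_2 = ∂φ/∂y = 2*x^2 - 3*x
At (3, -3): 9.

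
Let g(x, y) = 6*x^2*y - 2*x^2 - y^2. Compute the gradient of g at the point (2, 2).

(40, 20)

∂g/∂x = 12*x*y - 4*x
∂g/∂y = 6*x^2 - 2*y
∇g = (12*x*y - 4*x, 6*x^2 - 2*y)
At (2, 2): (40, 20).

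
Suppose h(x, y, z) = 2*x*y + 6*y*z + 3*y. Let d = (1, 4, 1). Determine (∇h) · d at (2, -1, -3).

∂h/∂x = 2*y
∂h/∂y = 2*x + 6*z + 3
∂h/∂z = 6*y
∇h at (2, -1, -3) = (-2, -11, -6)
∇h · d = (-2)(1) + (-11)(4) + (-6)(1) = -52

-52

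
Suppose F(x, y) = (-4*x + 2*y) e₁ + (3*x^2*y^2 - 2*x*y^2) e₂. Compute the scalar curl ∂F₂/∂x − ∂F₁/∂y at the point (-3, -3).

∂F₂/∂x = 6*x*y^2 - 2*y^2
∂F₁/∂y = 2
Scalar curl = 6*x*y^2 - 2*y^2 - 2
At (-3, -3): -182.

-182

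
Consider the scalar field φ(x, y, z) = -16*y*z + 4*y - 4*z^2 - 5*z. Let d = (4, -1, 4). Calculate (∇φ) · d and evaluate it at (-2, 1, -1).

∂φ/∂x = 0
∂φ/∂y = -16*z + 4
∂φ/∂z = -16*y - 8*z - 5
∇φ at (-2, 1, -1) = (0, 20, -13)
∇φ · d = (0)(4) + (20)(-1) + (-13)(4) = -72

-72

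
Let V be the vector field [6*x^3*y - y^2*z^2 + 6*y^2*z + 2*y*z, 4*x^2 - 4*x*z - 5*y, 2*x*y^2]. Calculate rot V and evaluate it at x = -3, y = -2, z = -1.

(12, 20, 116)

(∇×V)₁ = ∂V₃/∂y − ∂V₂/∂z = 4*x*y + 4*x
(∇×V)₂ = ∂V₁/∂z − ∂V₃/∂x = -2*y^2*z + 4*y^2 + 2*y
(∇×V)₃ = ∂V₂/∂x − ∂V₁/∂y = -6*x^3 + 8*x + 2*y*z^2 - 12*y*z - 6*z
∇×V = (4*x*y + 4*x, -2*y^2*z + 4*y^2 + 2*y, -6*x^3 + 8*x + 2*y*z^2 - 12*y*z - 6*z)
At (-3, -2, -1): (12, 20, 116).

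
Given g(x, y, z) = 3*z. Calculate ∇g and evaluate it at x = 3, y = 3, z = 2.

∂g/∂x = 0
∂g/∂y = 0
∂g/∂z = 3
∇g = (0, 0, 3)
At (3, 3, 2): (0, 0, 3).

(0, 0, 3)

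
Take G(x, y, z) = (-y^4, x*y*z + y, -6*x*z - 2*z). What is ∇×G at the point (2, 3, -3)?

(∇×G)₁ = ∂G₃/∂y − ∂G₂/∂z = -x*y
(∇×G)₂ = ∂G₁/∂z − ∂G₃/∂x = 6*z
(∇×G)₃ = ∂G₂/∂x − ∂G₁/∂y = 4*y^3 + y*z
∇×G = (-x*y, 6*z, 4*y^3 + y*z)
At (2, 3, -3): (-6, -18, 99).

(-6, -18, 99)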